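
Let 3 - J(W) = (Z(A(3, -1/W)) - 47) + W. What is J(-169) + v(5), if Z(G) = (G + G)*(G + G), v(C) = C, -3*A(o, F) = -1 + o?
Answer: 2000/9 ≈ 222.22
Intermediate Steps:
A(o, F) = ⅓ - o/3 (A(o, F) = -(-1 + o)/3 = ⅓ - o/3)
Z(G) = 4*G² (Z(G) = (2*G)*(2*G) = 4*G²)
J(W) = 434/9 - W (J(W) = 3 - ((4*(⅓ - ⅓*3)² - 47) + W) = 3 - ((4*(⅓ - 1)² - 47) + W) = 3 - ((4*(-⅔)² - 47) + W) = 3 - ((4*(4/9) - 47) + W) = 3 - ((16/9 - 47) + W) = 3 - (-407/9 + W) = 3 + (407/9 - W) = 434/9 - W)
J(-169) + v(5) = (434/9 - 1*(-169)) + 5 = (434/9 + 169) + 5 = 1955/9 + 5 = 2000/9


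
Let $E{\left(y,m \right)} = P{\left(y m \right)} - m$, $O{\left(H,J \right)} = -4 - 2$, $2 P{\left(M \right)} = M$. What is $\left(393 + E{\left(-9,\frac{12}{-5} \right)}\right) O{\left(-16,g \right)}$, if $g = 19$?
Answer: $- \frac{12186}{5} \approx -2437.2$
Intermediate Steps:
$P{\left(M \right)} = \frac{M}{2}$
$O{\left(H,J \right)} = -6$ ($O{\left(H,J \right)} = -4 - 2 = -6$)
$E{\left(y,m \right)} = - m + \frac{m y}{2}$ ($E{\left(y,m \right)} = \frac{y m}{2} - m = \frac{m y}{2} - m = - m + \frac{m y}{2}$)
$\left(393 + E{\left(-9,\frac{12}{-5} \right)}\right) O{\left(-16,g \right)} = \left(393 + \frac{\frac{12}{-5} \left(-2 - 9\right)}{2}\right) \left(-6\right) = \left(393 + \frac{1}{2} \cdot 12 \left(- \frac{1}{5}\right) \left(-11\right)\right) \left(-6\right) = \left(393 + \frac{1}{2} \left(- \frac{12}{5}\right) \left(-11\right)\right) \left(-6\right) = \left(393 + \frac{66}{5}\right) \left(-6\right) = \frac{2031}{5} \left(-6\right) = - \frac{12186}{5}$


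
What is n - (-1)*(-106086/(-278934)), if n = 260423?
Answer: 12106822528/46489 ≈ 2.6042e+5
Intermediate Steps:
n - (-1)*(-106086/(-278934)) = 260423 - (-1)*(-106086/(-278934)) = 260423 - (-1)*(-106086*(-1/278934)) = 260423 - (-1)*17681/46489 = 260423 - 1*(-17681/46489) = 260423 + 17681/46489 = 12106822528/46489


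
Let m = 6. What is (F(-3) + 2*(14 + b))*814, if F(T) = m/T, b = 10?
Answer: 37444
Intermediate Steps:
F(T) = 6/T
(F(-3) + 2*(14 + b))*814 = (6/(-3) + 2*(14 + 10))*814 = (6*(-⅓) + 2*24)*814 = (-2 + 48)*814 = 46*814 = 37444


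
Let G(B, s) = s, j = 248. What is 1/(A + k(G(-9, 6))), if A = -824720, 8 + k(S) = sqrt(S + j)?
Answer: -412364/340088136865 - sqrt(254)/680176273730 ≈ -1.2125e-6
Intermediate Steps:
k(S) = -8 + sqrt(248 + S) (k(S) = -8 + sqrt(S + 248) = -8 + sqrt(248 + S))
1/(A + k(G(-9, 6))) = 1/(-824720 + (-8 + sqrt(248 + 6))) = 1/(-824720 + (-8 + sqrt(254))) = 1/(-824728 + sqrt(254))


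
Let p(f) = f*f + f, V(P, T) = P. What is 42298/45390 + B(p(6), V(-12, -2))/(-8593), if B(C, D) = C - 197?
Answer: 185251082/195018135 ≈ 0.94992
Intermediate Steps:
p(f) = f + f² (p(f) = f² + f = f + f²)
B(C, D) = -197 + C
42298/45390 + B(p(6), V(-12, -2))/(-8593) = 42298/45390 + (-197 + 6*(1 + 6))/(-8593) = 42298*(1/45390) + (-197 + 6*7)*(-1/8593) = 21149/22695 + (-197 + 42)*(-1/8593) = 21149/22695 - 155*(-1/8593) = 21149/22695 + 155/8593 = 185251082/195018135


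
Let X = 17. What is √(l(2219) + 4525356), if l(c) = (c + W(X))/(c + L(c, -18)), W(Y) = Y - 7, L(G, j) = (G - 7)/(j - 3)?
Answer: √181956828075303/6341 ≈ 2127.3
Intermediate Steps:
L(G, j) = (-7 + G)/(-3 + j)
W(Y) = -7 + Y
l(c) = (10 + c)/(⅓ + 20*c/21) (l(c) = (c + (-7 + 17))/(c + (-7 + c)/(-3 - 18)) = (c + 10)/(c + (-7 + c)/(-21)) = (10 + c)/(c - (-7 + c)/21) = (10 + c)/(c + (⅓ - c/21)) = (10 + c)/(⅓ + 20*c/21))
√(l(2219) + 4525356) = √(21*(10 + 2219)/(7 + 20*2219) + 4525356) = √(21*2229/(7 + 44380) + 4525356) = √(21*2229/44387 + 4525356) = √(21*(1/44387)*2229 + 4525356) = √(6687/6341 + 4525356) = √(28695289083/6341) = √181956828075303/6341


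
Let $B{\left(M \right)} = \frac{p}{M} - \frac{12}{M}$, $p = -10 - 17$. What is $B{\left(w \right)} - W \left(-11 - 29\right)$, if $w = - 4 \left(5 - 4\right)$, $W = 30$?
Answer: $\frac{4839}{4} \approx 1209.8$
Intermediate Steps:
$p = -27$ ($p = -10 - 17 = -27$)
$w = -4$ ($w = \left(-4\right) 1 = -4$)
$B{\left(M \right)} = - \frac{39}{M}$ ($B{\left(M \right)} = - \frac{27}{M} - \frac{12}{M} = - \frac{39}{M}$)
$B{\left(w \right)} - W \left(-11 - 29\right) = - \frac{39}{-4} - 30 \left(-11 - 29\right) = \left(-39\right) \left(- \frac{1}{4}\right) - 30 \left(-40\right) = \frac{39}{4} - -1200 = \frac{39}{4} + 1200 = \frac{4839}{4}$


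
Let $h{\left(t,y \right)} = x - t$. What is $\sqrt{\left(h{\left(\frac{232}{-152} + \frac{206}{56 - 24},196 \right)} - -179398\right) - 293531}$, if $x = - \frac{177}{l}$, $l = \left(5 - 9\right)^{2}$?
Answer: $\frac{i \sqrt{164831118}}{38} \approx 337.86 i$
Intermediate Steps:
$l = 16$ ($l = \left(-4\right)^{2} = 16$)
$x = - \frac{177}{16} \approx -11.063$
$h{\left(t,y \right)} = - \frac{177}{16} - t$
$\sqrt{\left(h{\left(\frac{232}{-152} + \frac{206}{56 - 24},196 \right)} - -179398\right) - 293531} = \sqrt{\left(\left(- \frac{177}{16} - \left(\frac{232}{-152} + \frac{206}{56 - 24}\right)\right) - -179398\right) - 293531} = \sqrt{\left(\left(- \frac{177}{16} - \left(232 \left(- \frac{1}{152}\right) + \frac{206}{56 - 24}\right)\right) + 179398\right) - 293531} = \sqrt{\left(\left(- \frac{177}{16} - \left(- \frac{29}{19} + \frac{206}{32}\right)\right) + 179398\right) - 293531} = \sqrt{\left(\left(- \frac{177}{16} - \left(- \frac{29}{19} + 206 \cdot \frac{1}{32}\right)\right) + 179398\right) - 293531} = \sqrt{\left(\left(- \frac{177}{16} - \left(- \frac{29}{19} + \frac{103}{16}\right)\right) + 179398\right) - 293531} = \sqrt{\left(\left(- \frac{177}{16} - \frac{1493}{304}\right) + 179398\right) - 293531} = \sqrt{\left(- \frac{607}{38} + 179398\right) - 293531} = \sqrt{\frac{6816517}{38} - 293531} = \sqrt{- \frac{4337661}{38}} = \frac{i \sqrt{164831118}}{38}$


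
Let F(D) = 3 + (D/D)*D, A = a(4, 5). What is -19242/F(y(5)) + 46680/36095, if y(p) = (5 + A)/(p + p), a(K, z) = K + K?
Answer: -1388678532/310417 ≈ -4473.6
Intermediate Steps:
a(K, z) = 2*K
A = 8 (A = 2*4 = 8)
y(p) = 13/(2*p) (y(p) = (5 + 8)/(p + p) = 13/((2*p)) = 13*(1/(2*p)) = 13/(2*p))
F(D) = 3 + D (F(D) = 3 + 1*D = 3 + D)
-19242/F(y(5)) + 46680/36095 = -19242/(3 + (13/2)/5) + 46680/36095 = -19242/(3 + (13/2)*(⅕)) + 46680*(1/36095) = -19242/(3 + 13/10) + 9336/7219 = -19242/43/10 + 9336/7219 = -19242*10/43 + 9336/7219 = -192420/43 + 9336/7219 = -1388678532/310417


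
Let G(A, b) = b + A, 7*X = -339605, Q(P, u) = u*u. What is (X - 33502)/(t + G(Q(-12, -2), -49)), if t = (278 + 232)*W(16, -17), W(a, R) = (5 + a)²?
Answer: -9113/24985 ≈ -0.36474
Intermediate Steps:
Q(P, u) = u²
X = -48515 (X = (⅐)*(-339605) = -48515)
G(A, b) = A + b
t = 224910 (t = (278 + 232)*(5 + 16)² = 510*21² = 510*441 = 224910)
(X - 33502)/(t + G(Q(-12, -2), -49)) = (-48515 - 33502)/(224910 + ((-2)² - 49)) = -82017/(224910 + (4 - 49)) = -82017/(224910 - 45) = -82017/224865 = -82017*1/224865 = -9113/24985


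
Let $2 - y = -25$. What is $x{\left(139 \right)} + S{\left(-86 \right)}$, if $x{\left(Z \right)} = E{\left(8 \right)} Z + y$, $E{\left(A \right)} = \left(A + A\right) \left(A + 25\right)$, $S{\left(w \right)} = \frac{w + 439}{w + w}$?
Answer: $\frac{12627715}{172} \approx 73417.0$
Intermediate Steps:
$y = 27$ ($y = 2 - -25 = 2 + 25 = 27$)
$S{\left(w \right)} = \frac{439 + w}{2 w}$
$E{\left(A \right)} = 2 A \left(25 + A\right)$
$x{\left(Z \right)} = 27 + 528 Z$ ($x{\left(Z \right)} = 2 \cdot 8 \left(25 + 8\right) Z + 27 = 2 \cdot 8 \cdot 33 Z + 27 = 528 Z + 27 = 27 + 528 Z$)
$x{\left(139 \right)} + S{\left(-86 \right)} = \left(27 + 528 \cdot 139\right) + \frac{439 - 86}{2 \left(-86\right)} = \left(27 + 73392\right) + \frac{1}{2} \left(- \frac{1}{86}\right) 353 = 73419 - \frac{353}{172} = \frac{12627715}{172}$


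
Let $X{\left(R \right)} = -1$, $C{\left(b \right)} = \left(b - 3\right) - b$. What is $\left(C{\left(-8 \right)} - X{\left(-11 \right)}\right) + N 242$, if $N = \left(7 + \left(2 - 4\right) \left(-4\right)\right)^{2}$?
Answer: $54448$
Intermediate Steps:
$C{\left(b \right)} = -3$ ($C{\left(b \right)} = \left(-3 + b\right) - b = -3$)
$N = 225$ ($N = \left(7 - -8\right)^{2} = \left(7 + 8\right)^{2} = 15^{2} = 225$)
$\left(C{\left(-8 \right)} - X{\left(-11 \right)}\right) + N 242 = \left(-3 - -1\right) + 225 \cdot 242 = \left(-3 + 1\right) + 54450 = -2 + 54450 = 54448$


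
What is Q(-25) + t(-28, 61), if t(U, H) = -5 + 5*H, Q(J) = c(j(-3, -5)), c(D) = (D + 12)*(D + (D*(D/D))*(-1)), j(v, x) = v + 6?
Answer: 300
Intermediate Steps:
j(v, x) = 6 + v
c(D) = 0 (c(D) = (12 + D)*(D + (D*1)*(-1)) = (12 + D)*(D + D*(-1)) = (12 + D)*(D - D) = (12 + D)*0 = 0)
Q(J) = 0
Q(-25) + t(-28, 61) = 0 + (-5 + 5*61) = 0 + (-5 + 305) = 0 + 300 = 300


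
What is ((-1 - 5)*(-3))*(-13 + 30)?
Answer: 306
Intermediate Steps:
((-1 - 5)*(-3))*(-13 + 30) = -6*(-3)*17 = 18*17 = 306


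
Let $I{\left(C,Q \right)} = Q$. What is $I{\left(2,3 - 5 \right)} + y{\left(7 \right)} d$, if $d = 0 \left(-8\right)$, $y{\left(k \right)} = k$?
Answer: $-2$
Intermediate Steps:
$d = 0$
$I{\left(2,3 - 5 \right)} + y{\left(7 \right)} d = \left(3 - 5\right) + 7 \cdot 0 = \left(3 - 5\right) + 0 = -2 + 0 = -2$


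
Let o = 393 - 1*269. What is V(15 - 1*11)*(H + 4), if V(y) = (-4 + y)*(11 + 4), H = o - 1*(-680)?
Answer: 0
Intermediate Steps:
o = 124 (o = 393 - 269 = 124)
H = 804 (H = 124 - 1*(-680) = 124 + 680 = 804)
V(y) = -60 + 15*y (V(y) = (-4 + y)*15 = -60 + 15*y)
V(15 - 1*11)*(H + 4) = (-60 + 15*(15 - 1*11))*(804 + 4) = (-60 + 15*(15 - 11))*808 = (-60 + 15*4)*808 = (-60 + 60)*808 = 0*808 = 0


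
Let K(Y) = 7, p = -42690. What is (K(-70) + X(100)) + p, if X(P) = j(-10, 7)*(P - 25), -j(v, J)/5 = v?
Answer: -38933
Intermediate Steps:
j(v, J) = -5*v
X(P) = -1250 + 50*P (X(P) = (-5*(-10))*(P - 25) = 50*(-25 + P) = -1250 + 50*P)
(K(-70) + X(100)) + p = (7 + (-1250 + 50*100)) - 42690 = (7 + (-1250 + 5000)) - 42690 = (7 + 3750) - 42690 = 3757 - 42690 = -38933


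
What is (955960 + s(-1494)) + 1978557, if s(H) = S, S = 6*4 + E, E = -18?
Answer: 2934523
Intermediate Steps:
S = 6 (S = 6*4 - 18 = 24 - 18 = 6)
s(H) = 6
(955960 + s(-1494)) + 1978557 = (955960 + 6) + 1978557 = 955966 + 1978557 = 2934523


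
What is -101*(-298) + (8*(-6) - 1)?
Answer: 30049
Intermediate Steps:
-101*(-298) + (8*(-6) - 1) = 30098 + (-48 - 1) = 30098 - 49 = 30049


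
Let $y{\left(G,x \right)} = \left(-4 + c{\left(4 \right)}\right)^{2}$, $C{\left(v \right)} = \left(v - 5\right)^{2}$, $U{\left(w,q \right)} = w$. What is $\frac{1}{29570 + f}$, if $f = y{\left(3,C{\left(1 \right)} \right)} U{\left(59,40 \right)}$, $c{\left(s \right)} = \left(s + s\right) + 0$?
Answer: $\frac{1}{30514} \approx 3.2772 \cdot 10^{-5}$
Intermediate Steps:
$c{\left(s \right)} = 2 s$ ($c{\left(s \right)} = 2 s + 0 = 2 s$)
$C{\left(v \right)} = \left(-5 + v\right)^{2}$
$y{\left(G,x \right)} = 16$ ($y{\left(G,x \right)} = \left(-4 + 2 \cdot 4\right)^{2} = \left(-4 + 8\right)^{2} = 4^{2} = 16$)
$f = 944$ ($f = 16 \cdot 59 = 944$)
$\frac{1}{29570 + f} = \frac{1}{29570 + 944} = \frac{1}{30514}$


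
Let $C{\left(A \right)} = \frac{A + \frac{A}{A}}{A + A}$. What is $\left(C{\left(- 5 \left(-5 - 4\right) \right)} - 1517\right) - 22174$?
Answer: $- \frac{1066072}{45} \approx -23691.0$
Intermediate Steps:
$C{\left(A \right)} = \frac{1 + A}{2 A}$ ($C{\left(A \right)} = \frac{A + 1}{2 A} = \left(1 + A\right) \frac{1}{2 A} = \frac{1 + A}{2 A}$)
$\left(C{\left(- 5 \left(-5 - 4\right) \right)} - 1517\right) - 22174 = \left(\frac{1 - 5 \left(-5 - 4\right)}{2 \left(- 5 \left(-5 - 4\right)\right)} - 1517\right) - 22174 = \left(\frac{1 - -45}{2 \left(\left(-5\right) \left(-9\right)\right)} - 1517\right) - 22174 = \left(\frac{1 + 45}{2 \cdot 45} - 1517\right) - 22174 = \left(\frac{1}{2} \cdot \frac{1}{45} \cdot 46 - 1517\right) - 22174 = \left(\frac{23}{45} - 1517\right) - 22174 = - \frac{68242}{45} - 22174 = - \frac{1066072}{45}$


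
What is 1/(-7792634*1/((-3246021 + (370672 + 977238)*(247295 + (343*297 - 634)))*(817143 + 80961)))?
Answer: -210958577321600148/3896317 ≈ -5.4143e+10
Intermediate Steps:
1/(-7792634*1/((-3246021 + (370672 + 977238)*(247295 + (343*297 - 634)))*(817143 + 80961))) = 1/(-7792634*1/(898104*(-3246021 + 1347910*(247295 + (101871 - 634))))) = 1/(-7792634*1/(898104*(-3246021 + 1347910*(247295 + 101237)))) = 1/(-7792634*1/(898104*(-3246021 + 1347910*348532))) = 1/(-7792634*1/(898104*(-3246021 + 469789768120))) = 1/(-7792634/(469786522099*898104)) = 1/(-7792634/421917154643200296) = 1/(-7792634*1/421917154643200296) = 1/(-3896317/210958577321600148) = -210958577321600148/3896317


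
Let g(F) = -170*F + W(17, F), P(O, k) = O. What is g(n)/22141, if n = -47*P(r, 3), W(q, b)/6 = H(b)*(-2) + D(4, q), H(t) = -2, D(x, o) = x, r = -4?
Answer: -31912/22141 ≈ -1.4413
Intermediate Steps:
W(q, b) = 48 (W(q, b) = 6*(-2*(-2) + 4) = 6*(4 + 4) = 6*8 = 48)
n = 188 (n = -47*(-4) = 188)
g(F) = 48 - 170*F (g(F) = -170*F + 48 = 48 - 170*F)
g(n)/22141 = (48 - 170*188)/22141 = (48 - 31960)*(1/22141) = -31912*1/22141 = -31912/22141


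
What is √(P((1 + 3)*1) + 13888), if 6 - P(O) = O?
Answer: √13890 ≈ 117.86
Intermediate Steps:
P(O) = 6 - O
√(P((1 + 3)*1) + 13888) = √((6 - (1 + 3)) + 13888) = √((6 - 4) + 13888) = √(2 + 13888) = √13890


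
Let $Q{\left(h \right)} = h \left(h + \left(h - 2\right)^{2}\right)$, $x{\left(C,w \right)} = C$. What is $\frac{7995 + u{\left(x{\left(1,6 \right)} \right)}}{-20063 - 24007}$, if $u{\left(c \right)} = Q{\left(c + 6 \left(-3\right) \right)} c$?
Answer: $- \frac{19}{390} \approx -0.048718$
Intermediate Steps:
$Q{\left(h \right)} = h \left(h + \left(-2 + h\right)^{2}\right)$
$u{\left(c \right)} = c \left(-18 + c\right) \left(-18 + c + \left(-20 + c\right)^{2}\right)$ ($u{\left(c \right)} = \left(c + 6 \left(-3\right)\right) \left(\left(c + 6 \left(-3\right)\right) + \left(-2 + \left(c + 6 \left(-3\right)\right)\right)^{2}\right) c = \left(c - 18\right) \left(\left(c - 18\right) + \left(-2 + \left(c - 18\right)\right)^{2}\right) c = \left(-18 + c\right) \left(\left(-18 + c\right) + \left(-2 + \left(-18 + c\right)\right)^{2}\right) c = \left(-18 + c\right) \left(\left(-18 + c\right) + \left(-20 + c\right)^{2}\right) c = \left(-18 + c\right) \left(-18 + c + \left(-20 + c\right)^{2}\right) c = c \left(-18 + c\right) \left(-18 + c + \left(-20 + c\right)^{2}\right)$)
$\frac{7995 + u{\left(x{\left(1,6 \right)} \right)}}{-20063 - 24007} = \frac{7995 + 1 \left(-18 + 1\right) \left(-18 + 1 + \left(-20 + 1\right)^{2}\right)}{-20063 - 24007} = \frac{7995 + 1 \left(-17\right) \left(-18 + 1 + \left(-19\right)^{2}\right)}{-44070} = \left(7995 + 1 \left(-17\right) \left(-18 + 1 + 361\right)\right) \left(- \frac{1}{44070}\right) = \left(7995 + 1 \left(-17\right) 344\right) \left(- \frac{1}{44070}\right) = \left(7995 - 5848\right) \left(- \frac{1}{44070}\right) = 2147 \left(- \frac{1}{44070}\right) = - \frac{19}{390}$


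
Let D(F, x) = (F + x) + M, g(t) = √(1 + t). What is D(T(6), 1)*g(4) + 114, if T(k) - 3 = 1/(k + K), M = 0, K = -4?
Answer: 114 + 9*√5/2 ≈ 124.06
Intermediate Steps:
T(k) = 3 + 1/(-4 + k) (T(k) = 3 + 1/(k - 4) = 3 + 1/(-4 + k))
D(F, x) = F + x (D(F, x) = (F + x) + 0 = F + x)
D(T(6), 1)*g(4) + 114 = ((-11 + 3*6)/(-4 + 6) + 1)*√(1 + 4) + 114 = ((-11 + 18)/2 + 1)*√5 + 114 = ((½)*7 + 1)*√5 + 114 = (7/2 + 1)*√5 + 114 = 9*√5/2 + 114 = 114 + 9*√5/2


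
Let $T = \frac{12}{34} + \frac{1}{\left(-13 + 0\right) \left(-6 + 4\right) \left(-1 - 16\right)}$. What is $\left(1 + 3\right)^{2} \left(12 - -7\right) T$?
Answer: $\frac{23560}{221} \approx 106.61$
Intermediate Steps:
$T = \frac{155}{442}$ ($T = 12 \cdot \frac{1}{34} + \frac{1}{\left(-13\right) \left(\left(-2\right) \left(-17\right)\right)} = \frac{6}{17} - \frac{1}{13 \cdot 34} = \frac{6}{17} - \frac{1}{442} = \frac{155}{442} \approx 0.35068$)
$\left(1 + 3\right)^{2} \left(12 - -7\right) T = \left(1 + 3\right)^{2} \left(12 - -7\right) \frac{155}{442} = 4^{2} \left(12 + 7\right) \frac{155}{442} = 16 \cdot 19 \cdot \frac{155}{442} = 304 \cdot \frac{155}{442} = \frac{23560}{221}$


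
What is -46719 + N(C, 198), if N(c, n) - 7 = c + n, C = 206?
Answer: -46308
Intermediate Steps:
N(c, n) = 7 + c + n (N(c, n) = 7 + (c + n) = 7 + c + n)
-46719 + N(C, 198) = -46719 + (7 + 206 + 198) = -46719 + 411 = -46308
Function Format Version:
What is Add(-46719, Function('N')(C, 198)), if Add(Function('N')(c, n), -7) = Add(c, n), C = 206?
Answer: -46308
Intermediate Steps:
Function('N')(c, n) = Add(7, c, n) (Function('N')(c, n) = Add(7, Add(c, n)) = Add(7, c, n))
Add(-46719, Function('N')(C, 198)) = Add(-46719, Add(7, 206, 198)) = Add(-46719, 411) = -46308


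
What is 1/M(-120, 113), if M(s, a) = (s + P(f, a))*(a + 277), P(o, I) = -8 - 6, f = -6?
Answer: -1/52260 ≈ -1.9135e-5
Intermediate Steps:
P(o, I) = -14
M(s, a) = (-14 + s)*(277 + a) (M(s, a) = (s - 14)*(a + 277) = (-14 + s)*(277 + a))
1/M(-120, 113) = 1/(-3878 - 14*113 + 277*(-120) + 113*(-120)) = 1/(-3878 - 1582 - 33240 - 13560) = 1/(-52260) = -1/52260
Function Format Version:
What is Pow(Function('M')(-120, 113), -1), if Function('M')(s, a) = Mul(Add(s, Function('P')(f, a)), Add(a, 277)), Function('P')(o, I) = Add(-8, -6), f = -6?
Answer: Rational(-1, 52260) ≈ -1.9135e-5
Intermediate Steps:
Function('P')(o, I) = -14
Function('M')(s, a) = Mul(Add(-14, s), Add(277, a)) (Function('M')(s, a) = Mul(Add(s, -14), Add(a, 277)) = Mul(Add(-14, s), Add(277, a)))
Pow(Function('M')(-120, 113), -1) = Pow(Add(-3878, Mul(-14, 113), Mul(277, -120), Mul(113, -120)), -1) = Pow(Add(-3878, -1582, -33240, -13560), -1) = Pow(-52260, -1) = Rational(-1, 52260)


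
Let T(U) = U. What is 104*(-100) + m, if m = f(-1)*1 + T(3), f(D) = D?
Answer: -10398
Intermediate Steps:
m = 2 (m = -1*1 + 3 = -1 + 3 = 2)
104*(-100) + m = 104*(-100) + 2 = -10400 + 2 = -10398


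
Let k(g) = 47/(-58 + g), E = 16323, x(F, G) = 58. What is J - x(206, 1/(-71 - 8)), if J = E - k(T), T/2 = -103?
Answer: 4294007/264 ≈ 16265.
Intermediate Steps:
T = -206 (T = 2*(-103) = -206)
J = 4309319/264 (J = 16323 - 47/(-58 - 206) = 16323 - 47/(-264) = 16323 - 47*(-1)/264 = 16323 - 1*(-47/264) = 16323 + 47/264 = 4309319/264 ≈ 16323.)
J - x(206, 1/(-71 - 8)) = 4309319/264 - 1*58 = 4309319/264 - 58 = 4294007/264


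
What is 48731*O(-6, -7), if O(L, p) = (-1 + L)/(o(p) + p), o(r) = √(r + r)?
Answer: 341117/9 + 48731*I*√14/9 ≈ 37902.0 + 20259.0*I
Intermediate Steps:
o(r) = √2*√r (o(r) = √(2*r) = √2*√r)
O(L, p) = (-1 + L)/(p + √2*√p) (O(L, p) = (-1 + L)/(√2*√p + p) = (-1 + L)/(p + √2*√p))
48731*O(-6, -7) = 48731*((-1 - 6)/(-7 + √2*√(-7))) = 48731*(-7/(-7 + √2*(I*√7))) = 48731*(-7/(-7 + I*√14)) = -341117/(-7 + I*√14)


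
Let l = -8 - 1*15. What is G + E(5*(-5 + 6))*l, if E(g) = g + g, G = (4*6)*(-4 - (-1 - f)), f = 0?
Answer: -302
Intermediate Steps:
G = -72 (G = (4*6)*(-4 - (-1 - 1*0)) = 24*(-4 - (-1 + 0)) = 24*(-4 - 1*(-1)) = 24*(-4 + 1) = 24*(-3) = -72)
E(g) = 2*g
l = -23 (l = -8 - 15 = -23)
G + E(5*(-5 + 6))*l = -72 + (2*(5*(-5 + 6)))*(-23) = -72 + (2*(5*1))*(-23) = -72 + (2*5)*(-23) = -72 + 10*(-23) = -72 - 230 = -302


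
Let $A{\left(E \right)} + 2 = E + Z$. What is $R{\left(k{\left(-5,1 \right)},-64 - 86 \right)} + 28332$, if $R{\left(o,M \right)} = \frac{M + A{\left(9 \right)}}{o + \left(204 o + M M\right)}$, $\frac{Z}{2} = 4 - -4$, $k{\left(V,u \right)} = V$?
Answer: $\frac{608429573}{21475} \approx 28332.0$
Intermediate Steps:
$Z = 16$ ($Z = 2 \left(4 - -4\right) = 2 \left(4 + 4\right) = 2 \cdot 8 = 16$)
$A{\left(E \right)} = 14 + E$ ($A{\left(E \right)} = -2 + \left(E + 16\right) = -2 + \left(16 + E\right) = 14 + E$)
$R{\left(o,M \right)} = \frac{23 + M}{M^{2} + 205 o}$ ($R{\left(o,M \right)} = \frac{M + \left(14 + 9\right)}{o + \left(204 o + M M\right)} = \frac{M + 23}{o + \left(204 o + M^{2}\right)} = \frac{23 + M}{o + \left(M^{2} + 204 o\right)} = \frac{23 + M}{M^{2} + 205 o}$)
$R{\left(k{\left(-5,1 \right)},-64 - 86 \right)} + 28332 = \frac{23 - 150}{\left(-64 - 86\right)^{2} + 205 \left(-5\right)} + 28332 = \frac{23 - 150}{\left(-150\right)^{2} - 1025} + 28332 = \frac{1}{22500 - 1025} \left(-127\right) + 28332 = \frac{1}{21475} \left(-127\right) + 28332 = - \frac{127}{21475} + 28332 = \frac{608429573}{21475}$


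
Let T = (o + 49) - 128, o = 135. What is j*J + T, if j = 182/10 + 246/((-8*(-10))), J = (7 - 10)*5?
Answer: -2105/8 ≈ -263.13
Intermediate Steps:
J = -15 (J = -3*5 = -15)
j = 851/40 (j = 182*(1/10) + 246/80 = 91/5 + 246*(1/80) = 91/5 + 123/40 = 851/40 ≈ 21.275)
T = 56 (T = (135 + 49) - 128 = 184 - 128 = 56)
j*J + T = (851/40)*(-15) + 56 = -2553/8 + 56 = -2105/8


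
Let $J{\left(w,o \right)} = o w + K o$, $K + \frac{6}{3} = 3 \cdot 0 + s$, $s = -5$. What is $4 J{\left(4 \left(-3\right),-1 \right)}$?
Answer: $76$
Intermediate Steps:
$K = -7$ ($K = -2 + \left(3 \cdot 0 - 5\right) = -2 + \left(0 - 5\right) = -2 - 5 = -7$)
$J{\left(w,o \right)} = - 7 o + o w$ ($J{\left(w,o \right)} = o w - 7 o = - 7 o + o w$)
$4 J{\left(4 \left(-3\right),-1 \right)} = 4 \left(- (-7 + 4 \left(-3\right))\right) = 4 \left(- (-7 - 12)\right) = 4 \left(\left(-1\right) \left(-19\right)\right) = 4 \cdot 19 = 76$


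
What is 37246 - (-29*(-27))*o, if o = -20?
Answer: 52906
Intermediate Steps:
37246 - (-29*(-27))*o = 37246 - (-29*(-27))*(-20) = 37246 - 783*(-20) = 37246 - 1*(-15660) = 37246 + 15660 = 52906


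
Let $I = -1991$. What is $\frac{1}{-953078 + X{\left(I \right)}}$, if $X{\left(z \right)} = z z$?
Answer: $\frac{1}{3011003} \approx 3.3212 \cdot 10^{-7}$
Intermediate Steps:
$X{\left(z \right)} = z^{2}$
$\frac{1}{-953078 + X{\left(I \right)}} = \frac{1}{-953078 + \left(-1991\right)^{2}} = \frac{1}{-953078 + 3964081} = \frac{1}{3011003}$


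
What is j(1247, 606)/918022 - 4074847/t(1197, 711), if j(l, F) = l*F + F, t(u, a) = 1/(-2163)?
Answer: 4045674327211815/459011 ≈ 8.8139e+9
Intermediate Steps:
t(u, a) = -1/2163
j(l, F) = F + F*l (j(l, F) = F*l + F = F + F*l)
j(1247, 606)/918022 - 4074847/t(1197, 711) = (606*(1 + 1247))/918022 - 4074847/(-1/2163) = (606*1248)*(1/918022) - 4074847*(-2163) = 756288*(1/918022) + 8813894061 = 378144/459011 + 8813894061 = 4045674327211815/459011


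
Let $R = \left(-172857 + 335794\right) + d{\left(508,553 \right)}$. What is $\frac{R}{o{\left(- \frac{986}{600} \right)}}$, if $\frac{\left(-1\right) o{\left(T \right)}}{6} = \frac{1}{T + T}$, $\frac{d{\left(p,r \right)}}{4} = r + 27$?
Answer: $\frac{81471701}{900} \approx 90524.0$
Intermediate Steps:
$d{\left(p,r \right)} = 108 + 4 r$ ($d{\left(p,r \right)} = 4 \left(r + 27\right) = 4 \left(27 + r\right) = 108 + 4 r$)
$R = 165257$ ($R = \left(-172857 + 335794\right) + \left(108 + 4 \cdot 553\right) = 162937 + \left(108 + 2212\right) = 162937 + 2320 = 165257$)
$o{\left(T \right)} = - \frac{3}{T}$ ($o{\left(T \right)} = - \frac{6}{T + T} = - \frac{6}{2 T} = - 6 \frac{1}{2 T} = - \frac{3}{T}$)
$\frac{R}{o{\left(- \frac{986}{600} \right)}} = \frac{165257}{\left(-3\right) \frac{1}{\left(-986\right) \frac{1}{600}}} = \frac{165257}{\left(-3\right) \frac{1}{- \frac{493}{300}}} = \frac{165257}{\left(-3\right) \left(- \frac{300}{493}\right)} = \frac{165257}{\frac{900}{493}} = 165257 \cdot \frac{493}{900} = \frac{81471701}{900}$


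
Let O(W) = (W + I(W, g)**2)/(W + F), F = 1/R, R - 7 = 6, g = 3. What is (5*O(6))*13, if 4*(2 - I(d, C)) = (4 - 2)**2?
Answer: 5915/79 ≈ 74.873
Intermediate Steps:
R = 13 (R = 7 + 6 = 13)
I(d, C) = 1 (I(d, C) = 2 - (4 - 2)**2/4 = 2 - 1/4*2**2 = 2 - 1/4*4 = 2 - 1 = 1)
F = 1/13 ≈ 0.076923
O(W) = (1 + W)/(1/13 + W) (O(W) = (W + 1**2)/(W + 1/13) = (W + 1)/(1/13 + W) = (1 + W)/(1/13 + W))
(5*O(6))*13 = (5*(13*(1 + 6)/(1 + 13*6)))*13 = (5*(13*7/(1 + 78)))*13 = (5*(13*7/79))*13 = (5*(13*(1/79)*7))*13 = (5*(91/79))*13 = (455/79)*13 = 5915/79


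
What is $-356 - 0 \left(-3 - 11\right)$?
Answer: $-356$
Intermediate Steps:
$-356 - 0 \left(-3 - 11\right) = -356 - 0 \left(-14\right) = -356 - 0 = -356 + 0 = -356$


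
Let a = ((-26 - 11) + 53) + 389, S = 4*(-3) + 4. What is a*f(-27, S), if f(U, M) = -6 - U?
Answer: 8505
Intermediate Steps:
S = -8 (S = -12 + 4 = -8)
a = 405 (a = (-37 + 53) + 389 = 16 + 389 = 405)
a*f(-27, S) = 405*(-6 - 1*(-27)) = 405*(-6 + 27) = 405*21 = 8505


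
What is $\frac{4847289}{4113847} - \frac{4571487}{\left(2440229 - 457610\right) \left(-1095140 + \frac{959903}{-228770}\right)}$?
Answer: $\frac{267526508733332943918767}{227046738661334149391331} \approx 1.1783$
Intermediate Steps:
$\frac{4847289}{4113847} - \frac{4571487}{\left(2440229 - 457610\right) \left(-1095140 + \frac{959903}{-228770}\right)} = 4847289 \cdot \frac{1}{4113847} - \frac{4571487}{1982619 \left(-1095140 + 959903 \left(- \frac{1}{228770}\right)\right)} = \frac{4847289}{4113847} - \frac{4571487}{1982619 \left(-1095140 - \frac{959903}{228770}\right)} = \frac{4847289}{4113847} - \frac{4571487}{1982619 \left(- \frac{250536137703}{228770}\right)} = \frac{4847289}{4113847} - \frac{4571487}{- \frac{496717706796584157}{228770}} = \frac{4847289}{4113847} - - \frac{116202120110}{55190856310731573} = \frac{4847289}{4113847} + \frac{116202120110}{55190856310731573} = \frac{267526508733332943918767}{227046738661334149391331}$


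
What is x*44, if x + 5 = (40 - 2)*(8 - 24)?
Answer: -26972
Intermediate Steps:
x = -613 (x = -5 + (40 - 2)*(8 - 24) = -5 + 38*(-16) = -5 - 608 = -613)
x*44 = -613*44 = -26972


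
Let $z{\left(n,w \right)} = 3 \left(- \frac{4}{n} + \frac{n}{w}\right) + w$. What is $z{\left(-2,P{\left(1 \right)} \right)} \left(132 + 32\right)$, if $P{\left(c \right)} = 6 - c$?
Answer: $\frac{8036}{5} \approx 1607.2$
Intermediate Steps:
$z{\left(n,w \right)} = w - \frac{12}{n} + \frac{3 n}{w}$ ($z{\left(n,w \right)} = \left(- \frac{12}{n} + \frac{3 n}{w}\right) + w = w - \frac{12}{n} + \frac{3 n}{w}$)
$z{\left(-2,P{\left(1 \right)} \right)} \left(132 + 32\right) = \left(\left(6 - 1\right) - \frac{12}{-2} + 3 \left(-2\right) \frac{1}{6 - 1}\right) \left(132 + 32\right) = \left(\left(6 - 1\right) - -6 + 3 \left(-2\right) \frac{1}{6 - 1}\right) 164 = \left(5 + 6 + 3 \left(-2\right) \frac{1}{5}\right) 164 = \left(5 + 6 - \frac{6}{5}\right) 164 = \frac{49}{5} \cdot 164 = \frac{8036}{5}$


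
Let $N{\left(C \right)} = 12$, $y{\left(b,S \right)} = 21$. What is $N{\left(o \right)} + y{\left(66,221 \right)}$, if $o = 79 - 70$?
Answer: $33$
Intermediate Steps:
$o = 9$
$N{\left(o \right)} + y{\left(66,221 \right)} = 12 + 21 = 33$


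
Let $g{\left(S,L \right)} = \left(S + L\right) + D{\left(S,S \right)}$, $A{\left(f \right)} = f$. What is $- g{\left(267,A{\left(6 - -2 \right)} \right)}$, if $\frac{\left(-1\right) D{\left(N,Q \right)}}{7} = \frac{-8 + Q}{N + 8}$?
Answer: $- \frac{73812}{275} \approx -268.41$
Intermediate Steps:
$D{\left(N,Q \right)} = - \frac{7 \left(-8 + Q\right)}{8 + N}$ ($D{\left(N,Q \right)} = - 7 \frac{-8 + Q}{N + 8} = - 7 \frac{-8 + Q}{8 + N} = - \frac{7 \left(-8 + Q\right)}{8 + N}$)
$g{\left(S,L \right)} = L + S + \frac{7 \left(8 - S\right)}{8 + S}$ ($g{\left(S,L \right)} = \left(S + L\right) + \frac{7 \left(8 - S\right)}{8 + S} = \left(L + S\right) + \frac{7 \left(8 - S\right)}{8 + S} = L + S + \frac{7 \left(8 - S\right)}{8 + S}$)
$- g{\left(267,A{\left(6 - -2 \right)} \right)} = - \frac{56 - 1869 + \left(8 + 267\right) \left(\left(6 - -2\right) + 267\right)}{8 + 267} = - \frac{56 - 1869 + 275 \left(\left(6 + 2\right) + 267\right)}{275} = - \frac{56 - 1869 + 275 \left(8 + 267\right)}{275} = - \frac{56 - 1869 + 275 \cdot 275}{275} = - \frac{56 - 1869 + 75625}{275} = - \frac{73812}{275}$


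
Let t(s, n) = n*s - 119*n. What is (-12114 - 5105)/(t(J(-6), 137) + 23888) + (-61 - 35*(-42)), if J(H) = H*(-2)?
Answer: 12986442/9229 ≈ 1407.1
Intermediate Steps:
J(H) = -2*H
t(s, n) = -119*n + n*s
(-12114 - 5105)/(t(J(-6), 137) + 23888) + (-61 - 35*(-42)) = (-12114 - 5105)/(137*(-119 - 2*(-6)) + 23888) + (-61 - 35*(-42)) = -17219/(137*(-119 + 12) + 23888) + (-61 + 1470) = -17219/(137*(-107) + 23888) + 1409 = -17219/(-14659 + 23888) + 1409 = -17219/9229 + 1409 = 12986442/9229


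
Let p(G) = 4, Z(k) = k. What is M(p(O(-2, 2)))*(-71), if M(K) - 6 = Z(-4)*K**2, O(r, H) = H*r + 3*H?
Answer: 4118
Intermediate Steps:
O(r, H) = 3*H + H*r
M(K) = 6 - 4*K**2
M(p(O(-2, 2)))*(-71) = (6 - 4*4**2)*(-71) = (6 - 4*16)*(-71) = (6 - 64)*(-71) = -58*(-71) = 4118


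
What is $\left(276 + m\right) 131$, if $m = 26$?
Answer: $39562$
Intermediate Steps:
$\left(276 + m\right) 131 = \left(276 + 26\right) 131 = 302 \cdot 131 = 39562$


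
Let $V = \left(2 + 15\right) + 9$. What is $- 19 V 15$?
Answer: $-7410$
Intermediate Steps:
$V = 26$ ($V = 17 + 9 = 26$)
$- 19 V 15 = \left(-19\right) 26 \cdot 15 = \left(-494\right) 15 = -7410$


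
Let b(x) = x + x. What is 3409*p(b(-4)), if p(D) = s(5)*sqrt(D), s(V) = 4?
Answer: 27272*I*sqrt(2) ≈ 38568.0*I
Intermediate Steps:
b(x) = 2*x
p(D) = 4*sqrt(D)
3409*p(b(-4)) = 3409*(4*sqrt(2*(-4))) = 3409*(4*sqrt(-8)) = 3409*(4*(2*I*sqrt(2))) = 3409*(8*I*sqrt(2)) = 27272*I*sqrt(2)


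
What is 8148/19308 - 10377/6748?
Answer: -12114701/10857532 ≈ -1.1158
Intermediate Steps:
8148/19308 - 10377/6748 = 8148*(1/19308) - 10377*1/6748 = 679/1609 - 10377/6748 = -12114701/10857532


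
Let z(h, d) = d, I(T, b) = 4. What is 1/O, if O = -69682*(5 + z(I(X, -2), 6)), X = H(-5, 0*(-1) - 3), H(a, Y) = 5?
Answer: -1/766502 ≈ -1.3046e-6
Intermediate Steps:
X = 5
O = -766502 (O = -69682*(5 + 6) = -69682*11 = -766502)
1/O = 1/(-766502) = -1/766502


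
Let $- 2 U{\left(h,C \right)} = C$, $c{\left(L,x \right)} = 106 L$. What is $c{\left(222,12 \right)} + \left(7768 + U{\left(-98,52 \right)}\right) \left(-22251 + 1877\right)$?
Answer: $-157711976$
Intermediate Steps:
$U{\left(h,C \right)} = - \frac{C}{2}$
$c{\left(222,12 \right)} + \left(7768 + U{\left(-98,52 \right)}\right) \left(-22251 + 1877\right) = 106 \cdot 222 + \left(7768 - 26\right) \left(-22251 + 1877\right) = 23532 + \left(7768 - 26\right) \left(-20374\right) = 23532 + 7742 \left(-20374\right) = 23532 - 157735508 = -157711976$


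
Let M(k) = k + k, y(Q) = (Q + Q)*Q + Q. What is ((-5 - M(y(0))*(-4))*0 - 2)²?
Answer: 4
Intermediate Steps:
y(Q) = Q + 2*Q² (y(Q) = (2*Q)*Q + Q = 2*Q² + Q = Q + 2*Q²)
M(k) = 2*k
((-5 - M(y(0))*(-4))*0 - 2)² = ((-5 - 2*(0*(1 + 2*0))*(-4))*0 - 2)² = ((-5 - 2*(0*(1 + 0))*(-4))*0 - 2)² = ((-5 - 2*(0*1)*(-4))*0 - 2)² = ((-5 - 2*0*(-4))*0 - 2)² = ((-5 - 0*(-4))*0 - 2)² = ((-5 - 1*0)*0 - 2)² = ((-5 + 0)*0 - 2)² = (-5*0 - 2)² = (0 - 2)² = (-2)² = 4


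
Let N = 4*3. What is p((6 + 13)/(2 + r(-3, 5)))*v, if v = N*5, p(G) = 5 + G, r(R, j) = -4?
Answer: -270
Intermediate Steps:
N = 12
v = 60 (v = 12*5 = 60)
p((6 + 13)/(2 + r(-3, 5)))*v = (5 + (6 + 13)/(2 - 4))*60 = (5 + 19/(-2))*60 = (5 + 19*(-1/2))*60 = (5 - 19/2)*60 = -9/2*60 = -270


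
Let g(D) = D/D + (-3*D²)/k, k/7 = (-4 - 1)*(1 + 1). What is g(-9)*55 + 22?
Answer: 3751/14 ≈ 267.93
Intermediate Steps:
k = -70 (k = 7*((-4 - 1)*(1 + 1)) = 7*(-5*2) = 7*(-10) = -70)
g(D) = 1 + 3*D²/70 (g(D) = D/D - 3*D²/(-70) = 1 - 3*D²*(-1/70) = 1 + 3*D²/70)
g(-9)*55 + 22 = (1 + (3/70)*(-9)²)*55 + 22 = (1 + (3/70)*81)*55 + 22 = (1 + 243/70)*55 + 22 = (313/70)*55 + 22 = 3443/14 + 22 = 3751/14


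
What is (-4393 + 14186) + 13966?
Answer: 23759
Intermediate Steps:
(-4393 + 14186) + 13966 = 9793 + 13966 = 23759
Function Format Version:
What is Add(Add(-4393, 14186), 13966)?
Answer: 23759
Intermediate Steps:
Add(Add(-4393, 14186), 13966) = Add(9793, 13966) = 23759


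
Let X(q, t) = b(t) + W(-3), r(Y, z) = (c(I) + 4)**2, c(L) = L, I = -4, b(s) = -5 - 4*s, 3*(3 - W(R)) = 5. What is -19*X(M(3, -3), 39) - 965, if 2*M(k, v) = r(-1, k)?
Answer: 6206/3 ≈ 2068.7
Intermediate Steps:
W(R) = 4/3 (W(R) = 3 - 1/3*5 = 3 - 5/3 = 4/3)
r(Y, z) = 0 (r(Y, z) = (-4 + 4)**2 = 0**2 = 0)
M(k, v) = 0 (M(k, v) = (1/2)*0 = 0)
X(q, t) = -11/3 - 4*t (X(q, t) = (-5 - 4*t) + 4/3 = -11/3 - 4*t)
-19*X(M(3, -3), 39) - 965 = -19*(-11/3 - 4*39) - 965 = -19*(-11/3 - 156) - 965 = -19*(-479/3) - 965 = 9101/3 - 965 = 6206/3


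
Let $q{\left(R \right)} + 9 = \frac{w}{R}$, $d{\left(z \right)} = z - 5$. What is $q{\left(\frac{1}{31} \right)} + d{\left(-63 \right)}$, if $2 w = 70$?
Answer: $1008$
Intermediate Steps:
$w = 35$ ($w = \frac{1}{2} \cdot 70 = 35$)
$d{\left(z \right)} = -5 + z$ ($d{\left(z \right)} = z - 5 = -5 + z$)
$q{\left(R \right)} = -9 + \frac{35}{R}$
$q{\left(\frac{1}{31} \right)} + d{\left(-63 \right)} = \left(-9 + \frac{35}{\frac{1}{31}}\right) - 68 = \left(-9 + 35 \frac{1}{\frac{1}{31}}\right) - 68 = \left(-9 + 35 \cdot 31\right) - 68 = \left(-9 + 1085\right) - 68 = 1076 - 68 = 1008$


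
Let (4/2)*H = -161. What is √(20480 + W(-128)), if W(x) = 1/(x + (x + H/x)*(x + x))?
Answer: 3*√2400450429351/32479 ≈ 143.11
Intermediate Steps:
H = -161/2 (H = (½)*(-161) = -161/2 ≈ -80.500)
W(x) = 1/(x + 2*x*(x - 161/(2*x))) (W(x) = 1/(x + (x - 161/(2*x))*(x + x)) = 1/(x + (x - 161/(2*x))*(2*x)) = 1/(x + 2*x*(x - 161/(2*x))))
√(20480 + W(-128)) = √(20480 + 1/(-161 - 128 + 2*(-128)²)) = √(20480 + 1/(-161 - 128 + 2*16384)) = √(20480 + 1/(-161 - 128 + 32768)) = √(20480 + 1/32479) = √(665169921/32479) = 3*√2400450429351/32479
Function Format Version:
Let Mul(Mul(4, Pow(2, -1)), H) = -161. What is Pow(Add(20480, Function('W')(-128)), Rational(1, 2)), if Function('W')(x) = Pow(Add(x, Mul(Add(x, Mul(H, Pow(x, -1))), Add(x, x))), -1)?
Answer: Mul(Rational(3, 32479), Pow(2400450429351, Rational(1, 2))) ≈ 143.11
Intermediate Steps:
H = Rational(-161, 2) (H = Mul(Rational(1, 2), -161) = Rational(-161, 2) ≈ -80.500)
Function('W')(x) = Pow(Add(x, Mul(2, x, Add(x, Mul(Rational(-161, 2), Pow(x, -1))))), -1) (Function('W')(x) = Pow(Add(x, Mul(Add(x, Mul(Rational(-161, 2), Pow(x, -1))), Add(x, x))), -1) = Pow(Add(x, Mul(Add(x, Mul(Rational(-161, 2), Pow(x, -1))), Mul(2, x))), -1) = Pow(Add(x, Mul(2, x, Add(x, Mul(Rational(-161, 2), Pow(x, -1))))), -1))
Pow(Add(20480, Function('W')(-128)), Rational(1, 2)) = Pow(Add(20480, Pow(Add(-161, -128, Mul(2, Pow(-128, 2))), -1)), Rational(1, 2)) = Pow(Add(20480, Pow(Add(-161, -128, Mul(2, 16384)), -1)), Rational(1, 2)) = Pow(Add(20480, Pow(Add(-161, -128, 32768), -1)), Rational(1, 2)) = Pow(Add(20480, Pow(32479, -1)), Rational(1, 2)) = Pow(Add(20480, Rational(1, 32479)), Rational(1, 2)) = Pow(Rational(665169921, 32479), Rational(1, 2)) = Mul(Rational(3, 32479), Pow(2400450429351, Rational(1, 2)))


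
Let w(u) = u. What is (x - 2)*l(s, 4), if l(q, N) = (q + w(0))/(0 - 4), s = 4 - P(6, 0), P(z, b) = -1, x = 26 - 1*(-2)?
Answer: -65/2 ≈ -32.500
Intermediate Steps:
x = 28 (x = 26 + 2 = 28)
s = 5 (s = 4 - 1*(-1) = 4 + 1 = 5)
l(q, N) = -q/4 (l(q, N) = (q + 0)/(0 - 4) = q/(-4) = q*(-¼) = -q/4)
(x - 2)*l(s, 4) = (28 - 2)*(-¼*5) = 26*(-5/4) = -65/2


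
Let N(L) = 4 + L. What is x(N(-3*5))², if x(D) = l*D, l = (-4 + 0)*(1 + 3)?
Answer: 30976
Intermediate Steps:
l = -16 (l = -4*4 = -16)
x(D) = -16*D
x(N(-3*5))² = (-16*(4 - 3*5))² = (-16*(4 - 15))² = (-16*(-11))² = 176² = 30976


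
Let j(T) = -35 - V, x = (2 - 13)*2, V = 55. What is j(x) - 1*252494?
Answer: -252584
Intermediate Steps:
x = -22 (x = -11*2 = -22)
j(T) = -90 (j(T) = -35 - 1*55 = -35 - 55 = -90)
j(x) - 1*252494 = -90 - 1*252494 = -90 - 252494 = -252584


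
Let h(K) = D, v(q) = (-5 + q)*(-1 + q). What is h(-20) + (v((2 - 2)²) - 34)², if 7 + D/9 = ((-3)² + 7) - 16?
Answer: 778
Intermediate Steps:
v(q) = (-1 + q)*(-5 + q)
D = -63 (D = -63 + 9*(((-3)² + 7) - 16) = -63 + 9*((9 + 7) - 16) = -63 + 9*(16 - 16) = -63 + 9*0 = -63 + 0 = -63)
h(K) = -63
h(-20) + (v((2 - 2)²) - 34)² = -63 + ((5 + ((2 - 2)²)² - 6*(2 - 2)²) - 34)² = -63 + ((5 + (0²)² - 6*0²) - 34)² = -63 + ((5 + 0² - 6*0) - 34)² = -63 + ((5 + 0 + 0) - 34)² = -63 + (5 - 34)² = -63 + (-29)² = -63 + 841 = 778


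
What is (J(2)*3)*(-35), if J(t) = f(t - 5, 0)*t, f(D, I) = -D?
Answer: -630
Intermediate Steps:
J(t) = t*(5 - t) (J(t) = (-(t - 5))*t = (-(-5 + t))*t = (5 - t)*t = t*(5 - t))
(J(2)*3)*(-35) = ((2*(5 - 1*2))*3)*(-35) = ((2*(5 - 2))*3)*(-35) = ((2*3)*3)*(-35) = (6*3)*(-35) = 18*(-35) = -630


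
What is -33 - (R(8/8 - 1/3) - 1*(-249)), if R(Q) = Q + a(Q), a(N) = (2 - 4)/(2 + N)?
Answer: -3383/12 ≈ -281.92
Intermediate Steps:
a(N) = -2/(2 + N)
R(Q) = Q - 2/(2 + Q)
-33 - (R(8/8 - 1/3) - 1*(-249)) = -33 - ((-2 + (8/8 - 1/3)*(2 + (8/8 - 1/3)))/(2 + (8/8 - 1/3)) - 1*(-249)) = -33 - ((-2 + (8*(⅛) - 1*⅓)*(2 + (8*(⅛) - 1*⅓)))/(2 + (8*(⅛) - 1*⅓)) + 249) = -33 - ((-2 + (1 - ⅓)*(2 + (1 - ⅓)))/(2 + (1 - ⅓)) + 249) = -33 - ((-2 + 2*(2 + ⅔)/3)/(2 + ⅔) + 249) = -33 - ((-2 + (⅔)*(8/3))/(8/3) + 249) = -33 - (3*(-2 + 16/9)/8 + 249) = -33 - ((3/8)*(-2/9) + 249) = -33 - (-1/12 + 249) = -33 - 1*2987/12 = -33 - 2987/12 = -3383/12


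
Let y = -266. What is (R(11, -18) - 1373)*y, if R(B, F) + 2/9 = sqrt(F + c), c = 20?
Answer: 3287494/9 - 266*sqrt(2) ≈ 3.6490e+5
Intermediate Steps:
R(B, F) = -2/9 + sqrt(20 + F) (R(B, F) = -2/9 + sqrt(F + 20) = -2/9 + sqrt(20 + F))
(R(11, -18) - 1373)*y = ((-2/9 + sqrt(20 - 18)) - 1373)*(-266) = ((-2/9 + sqrt(2)) - 1373)*(-266) = (-12359/9 + sqrt(2))*(-266) = 3287494/9 - 266*sqrt(2)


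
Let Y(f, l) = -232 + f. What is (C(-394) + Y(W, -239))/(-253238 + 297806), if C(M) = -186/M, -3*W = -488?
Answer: -40697/26339688 ≈ -0.0015451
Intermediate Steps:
W = 488/3 (W = -⅓*(-488) = 488/3 ≈ 162.67)
(C(-394) + Y(W, -239))/(-253238 + 297806) = (-186/(-394) + (-232 + 488/3))/(-253238 + 297806) = (-186*(-1/394) - 208/3)/44568 = (93/197 - 208/3)*(1/44568) = -40697/591*1/44568 = -40697/26339688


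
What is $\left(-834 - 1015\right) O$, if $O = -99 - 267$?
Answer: $676734$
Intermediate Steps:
$O = -366$
$\left(-834 - 1015\right) O = \left(-834 - 1015\right) \left(-366\right) = \left(-1849\right) \left(-366\right) = 676734$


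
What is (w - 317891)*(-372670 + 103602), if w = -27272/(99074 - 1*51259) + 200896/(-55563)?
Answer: 227245791221429021428/2656744845 ≈ 8.5535e+10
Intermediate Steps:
w = -11121156376/2656744845 (w = -27272/(99074 - 51259) + 200896*(-1/55563) = -27272/47815 - 200896/55563 = -11121156376/2656744845 ≈ -4.1860)
(w - 317891)*(-372670 + 103602) = (-11121156376/2656744845 - 317891)*(-372670 + 103602) = -844566396678271/2656744845*(-269068) = 227245791221429021428/2656744845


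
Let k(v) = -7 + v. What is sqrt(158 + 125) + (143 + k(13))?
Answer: 149 + sqrt(283) ≈ 165.82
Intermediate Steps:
sqrt(158 + 125) + (143 + k(13)) = sqrt(158 + 125) + (143 + (-7 + 13)) = sqrt(283) + (143 + 6) = sqrt(283) + 149 = 149 + sqrt(283)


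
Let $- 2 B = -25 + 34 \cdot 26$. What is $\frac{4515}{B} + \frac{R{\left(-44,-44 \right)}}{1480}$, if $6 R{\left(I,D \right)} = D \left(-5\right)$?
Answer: $- \frac{3999871}{381396} \approx -10.487$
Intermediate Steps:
$B = - \frac{859}{2}$ ($B = - \frac{-25 + 34 \cdot 26}{2} = - \frac{-25 + 884}{2} = \left(- \frac{1}{2}\right) 859 = - \frac{859}{2} \approx -429.5$)
$R{\left(I,D \right)} = - \frac{5 D}{6}$ ($R{\left(I,D \right)} = \frac{D \left(-5\right)}{6} = \frac{\left(-5\right) D}{6} = - \frac{5 D}{6}$)
$\frac{4515}{B} + \frac{R{\left(-44,-44 \right)}}{1480} = \frac{4515}{- \frac{859}{2}} + \frac{\left(- \frac{5}{6}\right) \left(-44\right)}{1480} = 4515 \left(- \frac{2}{859}\right) + \frac{110}{3} \cdot \frac{1}{1480} = - \frac{9030}{859} + \frac{11}{444} = - \frac{3999871}{381396}$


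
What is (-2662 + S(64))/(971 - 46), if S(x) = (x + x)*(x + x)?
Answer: 13722/925 ≈ 14.835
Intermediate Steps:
S(x) = 4*x² (S(x) = (2*x)*(2*x) = 4*x²)
(-2662 + S(64))/(971 - 46) = (-2662 + 4*64²)/(971 - 46) = (-2662 + 4*4096)/925 = (-2662 + 16384)*(1/925) = 13722*(1/925) = 13722/925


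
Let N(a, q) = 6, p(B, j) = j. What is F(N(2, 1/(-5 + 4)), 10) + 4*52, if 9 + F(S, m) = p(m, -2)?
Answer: 197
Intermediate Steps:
F(S, m) = -11 (F(S, m) = -9 - 2 = -11)
F(N(2, 1/(-5 + 4)), 10) + 4*52 = -11 + 4*52 = -11 + 208 = 197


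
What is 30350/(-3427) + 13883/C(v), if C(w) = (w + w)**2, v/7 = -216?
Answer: -277490304559/31338461952 ≈ -8.8546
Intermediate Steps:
v = -1512 (v = 7*(-216) = -1512)
C(w) = 4*w**2 (C(w) = (2*w)**2 = 4*w**2)
30350/(-3427) + 13883/C(v) = 30350/(-3427) + 13883/((4*(-1512)**2)) = 30350*(-1/3427) + 13883/((4*2286144)) = -30350/3427 + 13883/9144576 = -277490304559/31338461952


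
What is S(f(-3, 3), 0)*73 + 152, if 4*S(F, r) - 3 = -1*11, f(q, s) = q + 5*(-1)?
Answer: 6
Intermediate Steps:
f(q, s) = -5 + q (f(q, s) = q - 5 = -5 + q)
S(F, r) = -2 (S(F, r) = 3/4 + (-1*11)/4 = 3/4 + (1/4)*(-11) = 3/4 - 11/4 = -2)
S(f(-3, 3), 0)*73 + 152 = -2*73 + 152 = -146 + 152 = 6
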